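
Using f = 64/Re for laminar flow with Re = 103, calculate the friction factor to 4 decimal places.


f = 64 / Re
f = 64 / 103
f = 0.6214


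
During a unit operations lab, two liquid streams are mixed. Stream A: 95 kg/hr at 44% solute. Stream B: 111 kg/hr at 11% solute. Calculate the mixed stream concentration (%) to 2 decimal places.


Mass balance on solute: F1*x1 + F2*x2 = F3*x3
F3 = F1 + F2 = 95 + 111 = 206 kg/hr
x3 = (F1*x1 + F2*x2)/F3
x3 = (95*0.44 + 111*0.11) / 206
x3 = 26.22%


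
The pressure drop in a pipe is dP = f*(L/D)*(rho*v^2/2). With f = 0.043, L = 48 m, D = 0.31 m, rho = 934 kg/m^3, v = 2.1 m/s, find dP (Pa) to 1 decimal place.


dP = f * (L/D) * (rho*v^2/2)
dP = 0.043 * (48/0.31) * (934*2.1^2/2)
L/D = 154.83870968
rho*v^2/2 = 934*4.41/2 = 2059.47
dP = 0.043 * 154.83870968 * 2059.47
dP = 13712.1 Pa


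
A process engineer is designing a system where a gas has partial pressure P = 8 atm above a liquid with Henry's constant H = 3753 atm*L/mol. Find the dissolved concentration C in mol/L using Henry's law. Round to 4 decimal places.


C = P / H
C = 8 / 3753
C = 0.0021 mol/L


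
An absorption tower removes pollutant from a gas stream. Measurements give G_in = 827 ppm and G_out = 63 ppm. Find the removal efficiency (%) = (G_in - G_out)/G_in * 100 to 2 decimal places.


Efficiency = (G_in - G_out) / G_in * 100%
Efficiency = (827 - 63) / 827 * 100
Efficiency = 764 / 827 * 100
Efficiency = 92.38%


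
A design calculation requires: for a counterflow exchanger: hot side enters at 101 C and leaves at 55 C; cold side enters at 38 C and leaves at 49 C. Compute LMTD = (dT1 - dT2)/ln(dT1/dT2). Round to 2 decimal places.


dT1 = Th_in - Tc_out = 101 - 49 = 52
dT2 = Th_out - Tc_in = 55 - 38 = 17
LMTD = (dT1 - dT2) / ln(dT1/dT2)
LMTD = (52 - 17) / ln(52/17)
LMTD = 31.31 K


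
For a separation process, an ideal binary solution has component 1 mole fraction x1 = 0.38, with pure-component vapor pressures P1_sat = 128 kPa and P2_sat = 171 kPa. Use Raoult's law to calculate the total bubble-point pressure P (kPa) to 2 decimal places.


P = x1*P1_sat + x2*P2_sat
x2 = 1 - x1 = 1 - 0.38 = 0.62
P = 0.38*128 + 0.62*171
P = 48.64 + 106.02
P = 154.66 kPa


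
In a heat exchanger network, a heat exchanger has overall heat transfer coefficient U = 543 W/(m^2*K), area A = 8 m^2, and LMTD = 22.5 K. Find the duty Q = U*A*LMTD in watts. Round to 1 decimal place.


Q = U * A * LMTD
Q = 543 * 8 * 22.5
Q = 97740.0 W


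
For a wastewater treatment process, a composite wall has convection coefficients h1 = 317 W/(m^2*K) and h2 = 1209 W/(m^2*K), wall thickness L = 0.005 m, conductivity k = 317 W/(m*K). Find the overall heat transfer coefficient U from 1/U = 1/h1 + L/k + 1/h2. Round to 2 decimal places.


1/U = 1/h1 + L/k + 1/h2
1/U = 1/317 + 0.005/317 + 1/1209
1/U = 0.0031545741 + 1.57729e-05 + 0.0008271299
1/U = 0.0039974769
U = 250.16 W/(m^2*K)


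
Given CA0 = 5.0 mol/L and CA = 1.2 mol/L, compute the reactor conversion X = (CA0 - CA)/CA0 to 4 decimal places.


X = (CA0 - CA) / CA0
X = (5.0 - 1.2) / 5.0
X = 3.8 / 5.0
X = 0.7600


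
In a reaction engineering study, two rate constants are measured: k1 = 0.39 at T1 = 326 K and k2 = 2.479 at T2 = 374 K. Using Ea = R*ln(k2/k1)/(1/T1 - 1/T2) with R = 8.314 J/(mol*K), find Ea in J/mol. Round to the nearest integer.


Ea = R * ln(k2/k1) / (1/T1 - 1/T2)
ln(k2/k1) = ln(2.479/0.39) = 1.8494638
1/T1 - 1/T2 = 1/326 - 1/374 = 0.000393687871
Ea = 8.314 * 1.8494638 / 0.000393687871
Ea = 39057 J/mol


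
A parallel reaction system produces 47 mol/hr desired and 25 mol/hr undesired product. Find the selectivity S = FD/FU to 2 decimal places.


S = desired product rate / undesired product rate
S = 47 / 25
S = 1.88


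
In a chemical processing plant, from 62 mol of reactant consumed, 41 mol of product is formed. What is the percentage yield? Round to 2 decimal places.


Yield = (moles product / moles consumed) * 100%
Yield = (41 / 62) * 100
Yield = 0.6613 * 100
Yield = 66.13%


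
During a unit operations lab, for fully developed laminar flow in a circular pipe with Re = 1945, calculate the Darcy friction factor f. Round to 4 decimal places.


f = 64 / Re
f = 64 / 1945
f = 0.0329


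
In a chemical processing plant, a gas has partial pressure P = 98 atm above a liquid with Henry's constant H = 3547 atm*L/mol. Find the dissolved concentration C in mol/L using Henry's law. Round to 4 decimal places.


C = P / H
C = 98 / 3547
C = 0.0276 mol/L


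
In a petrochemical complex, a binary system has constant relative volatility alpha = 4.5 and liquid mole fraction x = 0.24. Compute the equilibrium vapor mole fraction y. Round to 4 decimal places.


y = alpha*x / (1 + (alpha-1)*x)
y = 4.5*0.24 / (1 + (4.5-1)*0.24)
y = 1.08 / (1 + 0.84)
y = 1.08 / 1.84
y = 0.5870


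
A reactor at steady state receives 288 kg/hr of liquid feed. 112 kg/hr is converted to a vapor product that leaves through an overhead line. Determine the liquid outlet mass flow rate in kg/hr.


Steady-state mass balance on the main outlet: F_out = F_in - F_removed
F_out = 288 - 112
F_out = 176 kg/hr


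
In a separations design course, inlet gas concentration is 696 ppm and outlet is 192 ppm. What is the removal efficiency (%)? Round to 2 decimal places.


Efficiency = (G_in - G_out) / G_in * 100%
Efficiency = (696 - 192) / 696 * 100
Efficiency = 504 / 696 * 100
Efficiency = 72.41%


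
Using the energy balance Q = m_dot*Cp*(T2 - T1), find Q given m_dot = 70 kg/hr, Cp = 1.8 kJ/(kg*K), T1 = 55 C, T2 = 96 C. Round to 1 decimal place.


Q = m_dot * Cp * (T2 - T1)
Q = 70 * 1.8 * (96 - 55)
Q = 70 * 1.8 * 41
Q = 5166.0 kJ/hr


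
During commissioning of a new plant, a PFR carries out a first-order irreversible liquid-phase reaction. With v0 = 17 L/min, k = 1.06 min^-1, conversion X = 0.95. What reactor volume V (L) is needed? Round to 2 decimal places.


V = (v0/k) * ln(1/(1-X))
V = (17/1.06) * ln(1/(1-0.95))
V = 16.037736 * ln(20.0)
V = 16.037736 * 2.995732
V = 48.04 L


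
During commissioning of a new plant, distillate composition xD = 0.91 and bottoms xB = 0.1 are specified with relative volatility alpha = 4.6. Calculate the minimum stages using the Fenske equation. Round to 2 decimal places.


N_min = ln((xD*(1-xB))/(xB*(1-xD))) / ln(alpha)
Numerator inside ln: 0.819 / 0.009 = 91.0
ln(91.0) = 4.51086
ln(alpha) = ln(4.6) = 1.526056
N_min = 4.51086 / 1.526056 = 2.96


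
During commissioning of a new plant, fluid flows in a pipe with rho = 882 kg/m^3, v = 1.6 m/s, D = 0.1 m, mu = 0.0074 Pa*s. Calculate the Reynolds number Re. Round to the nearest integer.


Re = rho * v * D / mu
Re = 882 * 1.6 * 0.1 / 0.0074
Re = 141.12 / 0.0074
Re = 19070


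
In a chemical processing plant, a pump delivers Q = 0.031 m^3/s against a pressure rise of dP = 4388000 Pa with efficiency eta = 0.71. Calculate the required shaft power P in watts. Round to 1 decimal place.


P = Q * dP / eta
P = 0.031 * 4388000 / 0.71
P = 136028.0 / 0.71
P = 191588.7 W


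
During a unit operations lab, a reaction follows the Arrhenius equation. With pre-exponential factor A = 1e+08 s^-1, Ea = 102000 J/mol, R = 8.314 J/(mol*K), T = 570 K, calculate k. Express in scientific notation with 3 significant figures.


k = A * exp(-Ea/(R*T))
k = 1e+08 * exp(-102000 / (8.314 * 570))
k = 1e+08 * exp(-21.523619)
k = 4.49e-02


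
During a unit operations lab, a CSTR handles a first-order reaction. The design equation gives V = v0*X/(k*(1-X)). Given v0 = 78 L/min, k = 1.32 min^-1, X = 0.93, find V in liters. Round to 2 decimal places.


V = v0 * X / (k * (1 - X))
V = 78 * 0.93 / (1.32 * (1 - 0.93))
V = 72.54 / (1.32 * 0.07)
V = 72.54 / 0.0924
V = 785.06 L


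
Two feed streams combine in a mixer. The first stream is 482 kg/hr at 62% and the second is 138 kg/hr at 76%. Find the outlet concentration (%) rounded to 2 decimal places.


Mass balance on solute: F1*x1 + F2*x2 = F3*x3
F3 = F1 + F2 = 482 + 138 = 620 kg/hr
x3 = (F1*x1 + F2*x2)/F3
x3 = (482*0.62 + 138*0.76) / 620
x3 = 65.12%


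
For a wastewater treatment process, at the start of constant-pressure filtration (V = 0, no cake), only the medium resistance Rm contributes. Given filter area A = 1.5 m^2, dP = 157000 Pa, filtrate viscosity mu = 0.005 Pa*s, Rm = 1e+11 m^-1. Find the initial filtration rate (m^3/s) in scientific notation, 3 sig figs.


rate = A * dP / (mu * Rm)
rate = 1.5 * 157000 / (0.005 * 1e+11)
rate = 235500.0 / 5.000e+08
rate = 4.71e-04 m^3/s


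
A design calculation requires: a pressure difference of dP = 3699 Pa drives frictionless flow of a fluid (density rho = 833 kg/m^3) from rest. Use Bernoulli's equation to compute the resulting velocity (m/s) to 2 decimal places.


v = sqrt(2*dP/rho)
v = sqrt(2*3699/833)
v = sqrt(8.881152)
v = 2.98 m/s


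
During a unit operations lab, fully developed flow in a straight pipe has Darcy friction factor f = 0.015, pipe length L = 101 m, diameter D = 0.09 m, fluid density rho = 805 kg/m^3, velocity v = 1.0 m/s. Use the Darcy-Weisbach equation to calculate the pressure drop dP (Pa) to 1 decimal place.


dP = f * (L/D) * (rho*v^2/2)
dP = 0.015 * (101/0.09) * (805*1.0^2/2)
L/D = 1122.22222222
rho*v^2/2 = 805*1.0/2 = 402.5
dP = 0.015 * 1122.22222222 * 402.5
dP = 6775.4 Pa


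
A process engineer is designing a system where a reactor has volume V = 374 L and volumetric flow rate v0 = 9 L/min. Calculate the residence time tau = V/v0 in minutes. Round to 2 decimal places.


tau = V / v0
tau = 374 / 9
tau = 41.56 min


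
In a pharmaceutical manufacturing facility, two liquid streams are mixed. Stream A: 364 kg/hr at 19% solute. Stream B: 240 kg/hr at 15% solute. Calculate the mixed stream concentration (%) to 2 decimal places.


Mass balance on solute: F1*x1 + F2*x2 = F3*x3
F3 = F1 + F2 = 364 + 240 = 604 kg/hr
x3 = (F1*x1 + F2*x2)/F3
x3 = (364*0.19 + 240*0.15) / 604
x3 = 17.41%


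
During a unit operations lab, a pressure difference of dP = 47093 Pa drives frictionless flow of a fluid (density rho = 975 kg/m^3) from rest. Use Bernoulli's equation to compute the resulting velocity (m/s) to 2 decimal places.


v = sqrt(2*dP/rho)
v = sqrt(2*47093/975)
v = sqrt(96.601026)
v = 9.83 m/s


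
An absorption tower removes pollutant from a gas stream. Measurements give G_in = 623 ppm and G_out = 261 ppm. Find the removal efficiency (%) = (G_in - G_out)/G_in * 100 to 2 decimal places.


Efficiency = (G_in - G_out) / G_in * 100%
Efficiency = (623 - 261) / 623 * 100
Efficiency = 362 / 623 * 100
Efficiency = 58.11%


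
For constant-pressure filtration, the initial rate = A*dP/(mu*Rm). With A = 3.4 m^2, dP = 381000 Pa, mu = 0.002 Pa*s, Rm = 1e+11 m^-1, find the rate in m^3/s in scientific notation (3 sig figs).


rate = A * dP / (mu * Rm)
rate = 3.4 * 381000 / (0.002 * 1e+11)
rate = 1295400.0 / 2.000e+08
rate = 6.48e-03 m^3/s


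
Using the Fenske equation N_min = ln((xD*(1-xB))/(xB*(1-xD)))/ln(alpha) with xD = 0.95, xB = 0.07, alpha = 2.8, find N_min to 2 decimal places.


N_min = ln((xD*(1-xB))/(xB*(1-xD))) / ln(alpha)
Numerator inside ln: 0.8835 / 0.0035 = 252.428571
ln(252.428571) = 5.531128
ln(alpha) = ln(2.8) = 1.029619
N_min = 5.531128 / 1.029619 = 5.37


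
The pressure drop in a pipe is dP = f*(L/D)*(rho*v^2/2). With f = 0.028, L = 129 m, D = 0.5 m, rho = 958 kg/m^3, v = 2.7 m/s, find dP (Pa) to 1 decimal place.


dP = f * (L/D) * (rho*v^2/2)
dP = 0.028 * (129/0.5) * (958*2.7^2/2)
L/D = 258.0
rho*v^2/2 = 958*7.29/2 = 3491.91
dP = 0.028 * 258.0 * 3491.91
dP = 25225.6 Pa


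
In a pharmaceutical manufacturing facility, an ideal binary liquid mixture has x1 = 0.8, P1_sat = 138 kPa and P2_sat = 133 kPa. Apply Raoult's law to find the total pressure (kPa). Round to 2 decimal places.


P = x1*P1_sat + x2*P2_sat
x2 = 1 - x1 = 1 - 0.8 = 0.2
P = 0.8*138 + 0.2*133
P = 110.4 + 26.6
P = 137.00 kPa


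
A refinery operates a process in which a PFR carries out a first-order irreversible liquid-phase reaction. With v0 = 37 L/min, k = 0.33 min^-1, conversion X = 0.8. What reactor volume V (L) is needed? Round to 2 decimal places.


V = (v0/k) * ln(1/(1-X))
V = (37/0.33) * ln(1/(1-0.8))
V = 112.121212 * ln(5.0)
V = 112.121212 * 1.609438
V = 180.45 L


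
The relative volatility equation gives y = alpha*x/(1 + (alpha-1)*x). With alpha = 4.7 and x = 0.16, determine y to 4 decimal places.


y = alpha*x / (1 + (alpha-1)*x)
y = 4.7*0.16 / (1 + (4.7-1)*0.16)
y = 0.752 / (1 + 0.592)
y = 0.752 / 1.592
y = 0.4724


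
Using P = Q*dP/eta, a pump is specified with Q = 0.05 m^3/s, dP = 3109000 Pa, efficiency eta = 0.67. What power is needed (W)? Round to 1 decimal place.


P = Q * dP / eta
P = 0.05 * 3109000 / 0.67
P = 155450.0 / 0.67
P = 232014.9 W


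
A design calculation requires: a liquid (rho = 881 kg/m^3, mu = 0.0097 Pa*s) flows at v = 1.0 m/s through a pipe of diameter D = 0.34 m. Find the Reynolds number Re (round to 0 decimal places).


Re = rho * v * D / mu
Re = 881 * 1.0 * 0.34 / 0.0097
Re = 299.54 / 0.0097
Re = 30880


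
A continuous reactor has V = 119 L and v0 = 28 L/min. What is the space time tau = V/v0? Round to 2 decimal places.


tau = V / v0
tau = 119 / 28
tau = 4.25 min


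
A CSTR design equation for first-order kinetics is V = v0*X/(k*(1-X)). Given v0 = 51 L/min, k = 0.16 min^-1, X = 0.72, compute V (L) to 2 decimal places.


V = v0 * X / (k * (1 - X))
V = 51 * 0.72 / (0.16 * (1 - 0.72))
V = 36.72 / (0.16 * 0.28)
V = 36.72 / 0.0448
V = 819.64 L


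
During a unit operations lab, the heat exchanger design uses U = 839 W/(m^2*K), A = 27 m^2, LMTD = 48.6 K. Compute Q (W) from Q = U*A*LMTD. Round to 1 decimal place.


Q = U * A * LMTD
Q = 839 * 27 * 48.6
Q = 1100935.8 W


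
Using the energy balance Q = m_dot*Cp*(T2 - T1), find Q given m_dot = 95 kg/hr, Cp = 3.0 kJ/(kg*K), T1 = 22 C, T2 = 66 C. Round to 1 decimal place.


Q = m_dot * Cp * (T2 - T1)
Q = 95 * 3.0 * (66 - 22)
Q = 95 * 3.0 * 44
Q = 12540.0 kJ/hr


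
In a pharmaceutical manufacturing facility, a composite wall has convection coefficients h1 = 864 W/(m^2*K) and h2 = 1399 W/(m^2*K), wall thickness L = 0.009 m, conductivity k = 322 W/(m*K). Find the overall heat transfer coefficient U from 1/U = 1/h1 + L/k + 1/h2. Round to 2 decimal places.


1/U = 1/h1 + L/k + 1/h2
1/U = 1/864 + 0.009/322 + 1/1399
1/U = 0.0011574074 + 2.79503e-05 + 0.0007147963
1/U = 0.001900154
U = 526.27 W/(m^2*K)


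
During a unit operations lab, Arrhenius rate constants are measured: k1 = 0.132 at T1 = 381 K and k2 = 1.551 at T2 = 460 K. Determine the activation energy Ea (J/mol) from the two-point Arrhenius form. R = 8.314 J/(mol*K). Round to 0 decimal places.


Ea = R * ln(k2/k1) / (1/T1 - 1/T2)
ln(k2/k1) = ln(1.551/0.132) = 2.4638532
1/T1 - 1/T2 = 1/381 - 1/460 = 0.000450758873
Ea = 8.314 * 2.4638532 / 0.000450758873
Ea = 45444 J/mol


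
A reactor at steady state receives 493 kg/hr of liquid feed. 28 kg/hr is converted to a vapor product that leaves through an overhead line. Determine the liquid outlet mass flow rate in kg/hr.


Steady-state mass balance on the main outlet: F_out = F_in - F_removed
F_out = 493 - 28
F_out = 465 kg/hr


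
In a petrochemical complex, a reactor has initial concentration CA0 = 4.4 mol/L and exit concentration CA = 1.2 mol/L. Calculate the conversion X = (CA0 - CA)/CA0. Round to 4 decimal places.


X = (CA0 - CA) / CA0
X = (4.4 - 1.2) / 4.4
X = 3.2 / 4.4
X = 0.7273


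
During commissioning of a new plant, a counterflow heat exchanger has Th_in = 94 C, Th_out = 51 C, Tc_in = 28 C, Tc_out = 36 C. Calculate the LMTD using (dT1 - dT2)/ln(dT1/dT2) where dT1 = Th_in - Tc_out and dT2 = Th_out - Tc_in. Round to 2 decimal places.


dT1 = Th_in - Tc_out = 94 - 36 = 58
dT2 = Th_out - Tc_in = 51 - 28 = 23
LMTD = (dT1 - dT2) / ln(dT1/dT2)
LMTD = (58 - 23) / ln(58/23)
LMTD = 37.84 K


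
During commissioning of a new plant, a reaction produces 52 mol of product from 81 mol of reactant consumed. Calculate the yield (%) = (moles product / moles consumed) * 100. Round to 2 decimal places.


Yield = (moles product / moles consumed) * 100%
Yield = (52 / 81) * 100
Yield = 0.642 * 100
Yield = 64.20%


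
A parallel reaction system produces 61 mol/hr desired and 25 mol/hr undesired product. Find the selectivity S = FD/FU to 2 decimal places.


S = desired product rate / undesired product rate
S = 61 / 25
S = 2.44


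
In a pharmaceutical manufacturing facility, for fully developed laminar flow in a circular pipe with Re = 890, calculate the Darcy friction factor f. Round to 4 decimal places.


f = 64 / Re
f = 64 / 890
f = 0.0719


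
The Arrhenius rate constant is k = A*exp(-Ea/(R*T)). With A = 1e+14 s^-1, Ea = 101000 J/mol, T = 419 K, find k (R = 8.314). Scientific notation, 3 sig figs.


k = A * exp(-Ea/(R*T))
k = 1e+14 * exp(-101000 / (8.314 * 419))
k = 1e+14 * exp(-28.993279)
k = 2.56e+01


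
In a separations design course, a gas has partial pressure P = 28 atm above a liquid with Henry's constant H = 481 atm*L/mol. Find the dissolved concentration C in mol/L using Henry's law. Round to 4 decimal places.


C = P / H
C = 28 / 481
C = 0.0582 mol/L


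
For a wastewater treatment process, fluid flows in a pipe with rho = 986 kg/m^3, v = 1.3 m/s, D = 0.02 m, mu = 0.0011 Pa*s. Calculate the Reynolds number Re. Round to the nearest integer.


Re = rho * v * D / mu
Re = 986 * 1.3 * 0.02 / 0.0011
Re = 25.636 / 0.0011
Re = 23305


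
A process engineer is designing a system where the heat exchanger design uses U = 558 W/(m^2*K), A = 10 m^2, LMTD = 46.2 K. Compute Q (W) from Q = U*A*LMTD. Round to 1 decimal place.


Q = U * A * LMTD
Q = 558 * 10 * 46.2
Q = 257796.0 W


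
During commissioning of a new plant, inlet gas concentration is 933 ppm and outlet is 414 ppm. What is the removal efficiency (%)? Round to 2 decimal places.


Efficiency = (G_in - G_out) / G_in * 100%
Efficiency = (933 - 414) / 933 * 100
Efficiency = 519 / 933 * 100
Efficiency = 55.63%


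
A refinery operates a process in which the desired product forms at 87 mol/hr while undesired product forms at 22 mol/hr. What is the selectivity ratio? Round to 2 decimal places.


S = desired product rate / undesired product rate
S = 87 / 22
S = 3.95


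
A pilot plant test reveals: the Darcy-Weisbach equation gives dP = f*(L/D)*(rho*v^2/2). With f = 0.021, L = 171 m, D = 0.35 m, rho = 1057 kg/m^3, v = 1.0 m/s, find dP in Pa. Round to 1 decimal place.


dP = f * (L/D) * (rho*v^2/2)
dP = 0.021 * (171/0.35) * (1057*1.0^2/2)
L/D = 488.57142857
rho*v^2/2 = 1057*1.0/2 = 528.5
dP = 0.021 * 488.57142857 * 528.5
dP = 5422.4 Pa


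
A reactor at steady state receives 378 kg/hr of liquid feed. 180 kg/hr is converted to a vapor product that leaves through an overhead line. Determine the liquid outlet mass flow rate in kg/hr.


Steady-state mass balance on the main outlet: F_out = F_in - F_removed
F_out = 378 - 180
F_out = 198 kg/hr


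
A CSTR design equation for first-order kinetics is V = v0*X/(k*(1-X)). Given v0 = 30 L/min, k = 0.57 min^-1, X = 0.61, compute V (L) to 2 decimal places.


V = v0 * X / (k * (1 - X))
V = 30 * 0.61 / (0.57 * (1 - 0.61))
V = 18.3 / (0.57 * 0.39)
V = 18.3 / 0.2223
V = 82.32 L


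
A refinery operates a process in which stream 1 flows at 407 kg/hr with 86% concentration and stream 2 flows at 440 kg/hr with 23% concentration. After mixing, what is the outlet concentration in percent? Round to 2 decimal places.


Mass balance on solute: F1*x1 + F2*x2 = F3*x3
F3 = F1 + F2 = 407 + 440 = 847 kg/hr
x3 = (F1*x1 + F2*x2)/F3
x3 = (407*0.86 + 440*0.23) / 847
x3 = 53.27%


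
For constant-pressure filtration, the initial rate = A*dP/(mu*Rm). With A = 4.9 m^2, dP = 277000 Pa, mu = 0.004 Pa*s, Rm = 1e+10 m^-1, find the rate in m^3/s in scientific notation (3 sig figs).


rate = A * dP / (mu * Rm)
rate = 4.9 * 277000 / (0.004 * 1e+10)
rate = 1357300.0 / 4.000e+07
rate = 3.39e-02 m^3/s


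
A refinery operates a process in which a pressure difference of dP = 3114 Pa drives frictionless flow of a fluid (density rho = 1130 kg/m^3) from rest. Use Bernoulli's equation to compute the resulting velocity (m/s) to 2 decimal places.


v = sqrt(2*dP/rho)
v = sqrt(2*3114/1130)
v = sqrt(5.511504)
v = 2.35 m/s


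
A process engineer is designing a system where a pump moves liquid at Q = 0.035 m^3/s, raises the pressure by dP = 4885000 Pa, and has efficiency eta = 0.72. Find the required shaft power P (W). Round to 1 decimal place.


P = Q * dP / eta
P = 0.035 * 4885000 / 0.72
P = 170975.0 / 0.72
P = 237465.3 W


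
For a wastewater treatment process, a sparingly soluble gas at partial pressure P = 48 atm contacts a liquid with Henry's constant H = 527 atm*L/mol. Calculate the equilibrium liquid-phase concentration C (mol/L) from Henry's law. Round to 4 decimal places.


C = P / H
C = 48 / 527
C = 0.0911 mol/L


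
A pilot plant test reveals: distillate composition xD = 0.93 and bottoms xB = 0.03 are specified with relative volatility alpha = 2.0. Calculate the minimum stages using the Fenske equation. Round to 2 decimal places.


N_min = ln((xD*(1-xB))/(xB*(1-xD))) / ln(alpha)
Numerator inside ln: 0.9021 / 0.0021 = 429.571429
ln(429.571429) = 6.062788
ln(alpha) = ln(2.0) = 0.693147
N_min = 6.062788 / 0.693147 = 8.75


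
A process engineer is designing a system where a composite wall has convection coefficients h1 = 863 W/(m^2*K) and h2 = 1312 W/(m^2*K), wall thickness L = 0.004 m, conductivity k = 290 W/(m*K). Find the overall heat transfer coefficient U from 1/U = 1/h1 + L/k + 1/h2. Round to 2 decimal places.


1/U = 1/h1 + L/k + 1/h2
1/U = 1/863 + 0.004/290 + 1/1312
1/U = 0.0011587486 + 1.37931e-05 + 0.0007621951
1/U = 0.0019347368
U = 516.87 W/(m^2*K)


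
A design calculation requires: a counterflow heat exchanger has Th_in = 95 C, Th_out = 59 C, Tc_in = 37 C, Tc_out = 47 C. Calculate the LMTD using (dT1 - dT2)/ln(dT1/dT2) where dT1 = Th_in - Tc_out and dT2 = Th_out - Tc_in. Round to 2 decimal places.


dT1 = Th_in - Tc_out = 95 - 47 = 48
dT2 = Th_out - Tc_in = 59 - 37 = 22
LMTD = (dT1 - dT2) / ln(dT1/dT2)
LMTD = (48 - 22) / ln(48/22)
LMTD = 33.33 K


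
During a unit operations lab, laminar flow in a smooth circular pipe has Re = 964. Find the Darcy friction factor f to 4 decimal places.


f = 64 / Re
f = 64 / 964
f = 0.0664


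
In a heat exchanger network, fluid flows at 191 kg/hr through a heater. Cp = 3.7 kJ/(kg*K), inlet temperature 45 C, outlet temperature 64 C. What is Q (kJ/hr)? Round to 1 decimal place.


Q = m_dot * Cp * (T2 - T1)
Q = 191 * 3.7 * (64 - 45)
Q = 191 * 3.7 * 19
Q = 13427.3 kJ/hr


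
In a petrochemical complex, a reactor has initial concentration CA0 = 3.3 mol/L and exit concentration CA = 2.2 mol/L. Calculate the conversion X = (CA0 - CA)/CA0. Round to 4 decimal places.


X = (CA0 - CA) / CA0
X = (3.3 - 2.2) / 3.3
X = 1.1 / 3.3
X = 0.3333


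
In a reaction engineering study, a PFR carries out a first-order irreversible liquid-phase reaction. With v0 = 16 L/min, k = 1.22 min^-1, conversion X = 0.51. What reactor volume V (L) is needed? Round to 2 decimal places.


V = (v0/k) * ln(1/(1-X))
V = (16/1.22) * ln(1/(1-0.51))
V = 13.114754 * ln(2.040816)
V = 13.114754 * 0.71335
V = 9.36 L


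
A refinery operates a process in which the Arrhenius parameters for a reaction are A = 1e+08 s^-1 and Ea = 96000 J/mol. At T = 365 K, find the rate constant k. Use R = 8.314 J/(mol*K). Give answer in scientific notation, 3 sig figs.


k = A * exp(-Ea/(R*T))
k = 1e+08 * exp(-96000 / (8.314 * 365))
k = 1e+08 * exp(-31.635037)
k = 1.82e-06


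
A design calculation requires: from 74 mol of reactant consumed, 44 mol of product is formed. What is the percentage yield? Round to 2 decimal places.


Yield = (moles product / moles consumed) * 100%
Yield = (44 / 74) * 100
Yield = 0.5946 * 100
Yield = 59.46%


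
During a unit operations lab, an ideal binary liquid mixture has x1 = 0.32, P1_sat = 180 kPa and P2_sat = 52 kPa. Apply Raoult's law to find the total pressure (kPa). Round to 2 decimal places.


P = x1*P1_sat + x2*P2_sat
x2 = 1 - x1 = 1 - 0.32 = 0.68
P = 0.32*180 + 0.68*52
P = 57.6 + 35.36
P = 92.96 kPa


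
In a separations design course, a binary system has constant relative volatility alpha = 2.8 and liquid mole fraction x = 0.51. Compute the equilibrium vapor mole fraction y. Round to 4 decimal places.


y = alpha*x / (1 + (alpha-1)*x)
y = 2.8*0.51 / (1 + (2.8-1)*0.51)
y = 1.428 / (1 + 0.918)
y = 1.428 / 1.918
y = 0.7445


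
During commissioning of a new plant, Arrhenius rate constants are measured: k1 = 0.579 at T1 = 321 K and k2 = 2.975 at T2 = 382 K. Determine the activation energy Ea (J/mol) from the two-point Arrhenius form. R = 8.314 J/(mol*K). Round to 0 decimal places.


Ea = R * ln(k2/k1) / (1/T1 - 1/T2)
ln(k2/k1) = ln(2.975/0.579) = 1.6366968
1/T1 - 1/T2 = 1/321 - 1/382 = 0.00049746375
Ea = 8.314 * 1.6366968 / 0.00049746375
Ea = 27354 J/mol


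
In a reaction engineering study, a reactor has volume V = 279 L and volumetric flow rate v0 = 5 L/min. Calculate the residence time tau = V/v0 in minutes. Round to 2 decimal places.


tau = V / v0
tau = 279 / 5
tau = 55.80 min


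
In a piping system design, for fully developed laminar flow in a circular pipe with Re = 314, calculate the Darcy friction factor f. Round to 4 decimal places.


f = 64 / Re
f = 64 / 314
f = 0.2038


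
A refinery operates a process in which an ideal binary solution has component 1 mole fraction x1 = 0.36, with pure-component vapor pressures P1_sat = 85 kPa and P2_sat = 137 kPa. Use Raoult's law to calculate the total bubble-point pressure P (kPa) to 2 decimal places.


P = x1*P1_sat + x2*P2_sat
x2 = 1 - x1 = 1 - 0.36 = 0.64
P = 0.36*85 + 0.64*137
P = 30.6 + 87.68
P = 118.28 kPa


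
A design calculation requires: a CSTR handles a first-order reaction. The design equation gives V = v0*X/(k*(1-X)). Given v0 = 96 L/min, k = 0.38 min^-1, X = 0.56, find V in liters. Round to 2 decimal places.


V = v0 * X / (k * (1 - X))
V = 96 * 0.56 / (0.38 * (1 - 0.56))
V = 53.76 / (0.38 * 0.44)
V = 53.76 / 0.1672
V = 321.53 L


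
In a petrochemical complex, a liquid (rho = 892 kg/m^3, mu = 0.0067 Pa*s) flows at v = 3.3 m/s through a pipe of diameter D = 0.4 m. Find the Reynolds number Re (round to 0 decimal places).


Re = rho * v * D / mu
Re = 892 * 3.3 * 0.4 / 0.0067
Re = 1177.44 / 0.0067
Re = 175737


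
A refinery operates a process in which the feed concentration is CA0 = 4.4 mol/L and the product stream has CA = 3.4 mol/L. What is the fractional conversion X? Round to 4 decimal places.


X = (CA0 - CA) / CA0
X = (4.4 - 3.4) / 4.4
X = 1.0 / 4.4
X = 0.2273


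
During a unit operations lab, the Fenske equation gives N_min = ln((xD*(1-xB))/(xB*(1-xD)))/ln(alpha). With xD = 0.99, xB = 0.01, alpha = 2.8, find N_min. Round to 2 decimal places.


N_min = ln((xD*(1-xB))/(xB*(1-xD))) / ln(alpha)
Numerator inside ln: 0.9801 / 0.0001 = 9801.0
ln(9801.0) = 9.19024
ln(alpha) = ln(2.8) = 1.029619
N_min = 9.19024 / 1.029619 = 8.93


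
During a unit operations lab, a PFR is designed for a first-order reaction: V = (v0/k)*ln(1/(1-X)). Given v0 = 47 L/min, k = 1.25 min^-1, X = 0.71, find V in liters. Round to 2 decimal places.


V = (v0/k) * ln(1/(1-X))
V = (47/1.25) * ln(1/(1-0.71))
V = 37.6 * ln(3.448276)
V = 37.6 * 1.237874
V = 46.54 L


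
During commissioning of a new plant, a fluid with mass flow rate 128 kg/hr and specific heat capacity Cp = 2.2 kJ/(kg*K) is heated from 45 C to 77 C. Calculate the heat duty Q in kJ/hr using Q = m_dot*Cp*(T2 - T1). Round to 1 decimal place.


Q = m_dot * Cp * (T2 - T1)
Q = 128 * 2.2 * (77 - 45)
Q = 128 * 2.2 * 32
Q = 9011.2 kJ/hr


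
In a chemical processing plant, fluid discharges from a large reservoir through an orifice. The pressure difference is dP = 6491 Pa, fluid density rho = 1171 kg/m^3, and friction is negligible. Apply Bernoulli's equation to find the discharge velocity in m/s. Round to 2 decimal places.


v = sqrt(2*dP/rho)
v = sqrt(2*6491/1171)
v = sqrt(11.086251)
v = 3.33 m/s


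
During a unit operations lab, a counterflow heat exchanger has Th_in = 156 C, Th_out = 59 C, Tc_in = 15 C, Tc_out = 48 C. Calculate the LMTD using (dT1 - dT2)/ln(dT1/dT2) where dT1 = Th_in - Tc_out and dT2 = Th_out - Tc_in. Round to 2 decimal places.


dT1 = Th_in - Tc_out = 156 - 48 = 108
dT2 = Th_out - Tc_in = 59 - 15 = 44
LMTD = (dT1 - dT2) / ln(dT1/dT2)
LMTD = (108 - 44) / ln(108/44)
LMTD = 71.27 K


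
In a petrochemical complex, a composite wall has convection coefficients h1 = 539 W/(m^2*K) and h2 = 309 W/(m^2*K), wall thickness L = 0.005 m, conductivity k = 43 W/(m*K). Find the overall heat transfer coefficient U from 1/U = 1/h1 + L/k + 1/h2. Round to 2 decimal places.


1/U = 1/h1 + L/k + 1/h2
1/U = 1/539 + 0.005/43 + 1/309
1/U = 0.0018552876 + 0.0001162791 + 0.003236246
1/U = 0.0052078127
U = 192.02 W/(m^2*K)


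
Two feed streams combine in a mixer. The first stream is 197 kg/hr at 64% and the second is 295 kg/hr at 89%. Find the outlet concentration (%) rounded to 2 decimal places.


Mass balance on solute: F1*x1 + F2*x2 = F3*x3
F3 = F1 + F2 = 197 + 295 = 492 kg/hr
x3 = (F1*x1 + F2*x2)/F3
x3 = (197*0.64 + 295*0.89) / 492
x3 = 78.99%


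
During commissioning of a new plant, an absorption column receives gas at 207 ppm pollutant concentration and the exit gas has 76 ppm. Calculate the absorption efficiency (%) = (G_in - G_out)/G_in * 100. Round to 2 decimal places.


Efficiency = (G_in - G_out) / G_in * 100%
Efficiency = (207 - 76) / 207 * 100
Efficiency = 131 / 207 * 100
Efficiency = 63.29%


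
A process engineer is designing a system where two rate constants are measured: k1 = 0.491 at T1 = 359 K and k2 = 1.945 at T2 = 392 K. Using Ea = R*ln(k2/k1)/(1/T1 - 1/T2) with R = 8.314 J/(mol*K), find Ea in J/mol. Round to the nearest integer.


Ea = R * ln(k2/k1) / (1/T1 - 1/T2)
ln(k2/k1) = ln(1.945/0.491) = 1.3765731
1/T1 - 1/T2 = 1/359 - 1/392 = 0.000234494912
Ea = 8.314 * 1.3765731 / 0.000234494912
Ea = 48806 J/mol


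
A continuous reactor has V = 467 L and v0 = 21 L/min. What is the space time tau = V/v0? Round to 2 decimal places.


tau = V / v0
tau = 467 / 21
tau = 22.24 min


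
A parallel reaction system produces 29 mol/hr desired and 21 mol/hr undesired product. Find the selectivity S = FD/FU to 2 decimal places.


S = desired product rate / undesired product rate
S = 29 / 21
S = 1.38


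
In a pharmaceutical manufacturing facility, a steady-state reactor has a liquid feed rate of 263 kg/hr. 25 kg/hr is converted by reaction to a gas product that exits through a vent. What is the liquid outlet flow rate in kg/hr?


Steady-state mass balance on the main outlet: F_out = F_in - F_removed
F_out = 263 - 25
F_out = 238 kg/hr


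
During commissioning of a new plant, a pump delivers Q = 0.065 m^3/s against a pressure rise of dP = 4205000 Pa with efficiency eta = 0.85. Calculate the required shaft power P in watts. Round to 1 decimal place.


P = Q * dP / eta
P = 0.065 * 4205000 / 0.85
P = 273325.0 / 0.85
P = 321558.8 W


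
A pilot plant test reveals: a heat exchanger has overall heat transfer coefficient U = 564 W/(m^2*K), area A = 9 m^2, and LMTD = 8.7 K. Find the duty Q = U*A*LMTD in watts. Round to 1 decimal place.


Q = U * A * LMTD
Q = 564 * 9 * 8.7
Q = 44161.2 W


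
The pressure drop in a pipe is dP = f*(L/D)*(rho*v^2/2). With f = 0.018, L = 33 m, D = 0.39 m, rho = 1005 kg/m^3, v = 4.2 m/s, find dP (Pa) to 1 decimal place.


dP = f * (L/D) * (rho*v^2/2)
dP = 0.018 * (33/0.39) * (1005*4.2^2/2)
L/D = 84.61538462
rho*v^2/2 = 1005*17.64/2 = 8864.1
dP = 0.018 * 84.61538462 * 8864.1
dP = 13500.7 Pa


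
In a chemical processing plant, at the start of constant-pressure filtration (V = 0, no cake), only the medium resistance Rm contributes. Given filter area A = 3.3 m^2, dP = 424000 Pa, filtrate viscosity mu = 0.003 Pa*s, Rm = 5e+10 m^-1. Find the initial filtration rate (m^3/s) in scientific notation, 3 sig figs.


rate = A * dP / (mu * Rm)
rate = 3.3 * 424000 / (0.003 * 5e+10)
rate = 1399200.0 / 1.500e+08
rate = 9.33e-03 m^3/s


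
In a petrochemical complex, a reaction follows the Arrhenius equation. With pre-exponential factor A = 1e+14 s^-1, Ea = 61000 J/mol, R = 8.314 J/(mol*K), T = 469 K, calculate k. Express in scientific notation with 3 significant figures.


k = A * exp(-Ea/(R*T))
k = 1e+14 * exp(-61000 / (8.314 * 469))
k = 1e+14 * exp(-15.64397)
k = 1.61e+07


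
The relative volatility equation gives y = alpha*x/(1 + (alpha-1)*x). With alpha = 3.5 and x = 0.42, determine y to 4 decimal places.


y = alpha*x / (1 + (alpha-1)*x)
y = 3.5*0.42 / (1 + (3.5-1)*0.42)
y = 1.47 / (1 + 1.05)
y = 1.47 / 2.05
y = 0.7171


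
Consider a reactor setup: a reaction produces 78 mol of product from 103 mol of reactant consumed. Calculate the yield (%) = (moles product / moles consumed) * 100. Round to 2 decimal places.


Yield = (moles product / moles consumed) * 100%
Yield = (78 / 103) * 100
Yield = 0.7573 * 100
Yield = 75.73%


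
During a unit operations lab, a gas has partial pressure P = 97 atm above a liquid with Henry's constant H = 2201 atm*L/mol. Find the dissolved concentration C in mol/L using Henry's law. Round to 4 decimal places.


C = P / H
C = 97 / 2201
C = 0.0441 mol/L


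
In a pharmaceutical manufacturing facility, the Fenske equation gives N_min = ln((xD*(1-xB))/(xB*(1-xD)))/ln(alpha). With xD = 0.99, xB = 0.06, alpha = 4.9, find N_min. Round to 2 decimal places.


N_min = ln((xD*(1-xB))/(xB*(1-xD))) / ln(alpha)
Numerator inside ln: 0.9306 / 0.0006 = 1551.0
ln(1551.0) = 7.346655
ln(alpha) = ln(4.9) = 1.589235
N_min = 7.346655 / 1.589235 = 4.62


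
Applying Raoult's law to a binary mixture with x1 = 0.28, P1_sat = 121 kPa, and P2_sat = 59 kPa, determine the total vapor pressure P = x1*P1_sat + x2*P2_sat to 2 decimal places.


P = x1*P1_sat + x2*P2_sat
x2 = 1 - x1 = 1 - 0.28 = 0.72
P = 0.28*121 + 0.72*59
P = 33.88 + 42.48
P = 76.36 kPa


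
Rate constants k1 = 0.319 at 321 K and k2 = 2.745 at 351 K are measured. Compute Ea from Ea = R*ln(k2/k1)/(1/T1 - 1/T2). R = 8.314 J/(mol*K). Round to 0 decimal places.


Ea = R * ln(k2/k1) / (1/T1 - 1/T2)
ln(k2/k1) = ln(2.745/0.319) = 2.1523453
1/T1 - 1/T2 = 1/321 - 1/351 = 0.000266261949
Ea = 8.314 * 2.1523453 / 0.000266261949
Ea = 67207 J/mol


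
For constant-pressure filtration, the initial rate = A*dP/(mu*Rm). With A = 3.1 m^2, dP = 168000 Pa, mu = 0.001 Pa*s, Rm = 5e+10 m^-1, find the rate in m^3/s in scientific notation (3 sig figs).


rate = A * dP / (mu * Rm)
rate = 3.1 * 168000 / (0.001 * 5e+10)
rate = 520800.0 / 5.000e+07
rate = 1.04e-02 m^3/s


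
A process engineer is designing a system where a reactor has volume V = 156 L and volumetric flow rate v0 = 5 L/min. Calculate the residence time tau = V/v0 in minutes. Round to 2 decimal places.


tau = V / v0
tau = 156 / 5
tau = 31.20 min


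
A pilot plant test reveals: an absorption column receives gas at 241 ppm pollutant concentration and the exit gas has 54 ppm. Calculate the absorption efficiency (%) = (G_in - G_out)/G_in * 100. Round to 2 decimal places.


Efficiency = (G_in - G_out) / G_in * 100%
Efficiency = (241 - 54) / 241 * 100
Efficiency = 187 / 241 * 100
Efficiency = 77.59%


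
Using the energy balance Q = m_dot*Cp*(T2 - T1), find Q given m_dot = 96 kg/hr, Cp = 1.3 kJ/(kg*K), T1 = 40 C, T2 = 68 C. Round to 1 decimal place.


Q = m_dot * Cp * (T2 - T1)
Q = 96 * 1.3 * (68 - 40)
Q = 96 * 1.3 * 28
Q = 3494.4 kJ/hr


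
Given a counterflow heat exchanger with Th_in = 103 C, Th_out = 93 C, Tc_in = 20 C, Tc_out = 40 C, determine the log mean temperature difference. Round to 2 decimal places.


dT1 = Th_in - Tc_out = 103 - 40 = 63
dT2 = Th_out - Tc_in = 93 - 20 = 73
LMTD = (dT1 - dT2) / ln(dT1/dT2)
LMTD = (63 - 73) / ln(63/73)
LMTD = 67.88 K


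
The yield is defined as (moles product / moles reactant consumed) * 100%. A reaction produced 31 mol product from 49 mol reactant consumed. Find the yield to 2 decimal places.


Yield = (moles product / moles consumed) * 100%
Yield = (31 / 49) * 100
Yield = 0.6327 * 100
Yield = 63.27%


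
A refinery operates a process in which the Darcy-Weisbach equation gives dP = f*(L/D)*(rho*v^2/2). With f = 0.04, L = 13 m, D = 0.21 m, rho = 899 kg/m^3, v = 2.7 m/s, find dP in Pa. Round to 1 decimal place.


dP = f * (L/D) * (rho*v^2/2)
dP = 0.04 * (13/0.21) * (899*2.7^2/2)
L/D = 61.9047619
rho*v^2/2 = 899*7.29/2 = 3276.855
dP = 0.04 * 61.9047619 * 3276.855
dP = 8114.1 Pa


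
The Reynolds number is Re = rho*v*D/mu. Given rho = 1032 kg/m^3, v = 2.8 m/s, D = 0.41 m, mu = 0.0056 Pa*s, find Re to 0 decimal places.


Re = rho * v * D / mu
Re = 1032 * 2.8 * 0.41 / 0.0056
Re = 1184.736 / 0.0056
Re = 211560


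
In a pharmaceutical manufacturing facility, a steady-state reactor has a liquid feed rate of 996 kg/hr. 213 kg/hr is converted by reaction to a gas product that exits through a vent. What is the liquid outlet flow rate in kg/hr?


Steady-state mass balance on the main outlet: F_out = F_in - F_removed
F_out = 996 - 213
F_out = 783 kg/hr


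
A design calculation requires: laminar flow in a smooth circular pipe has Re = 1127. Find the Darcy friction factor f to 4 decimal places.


f = 64 / Re
f = 64 / 1127
f = 0.0568


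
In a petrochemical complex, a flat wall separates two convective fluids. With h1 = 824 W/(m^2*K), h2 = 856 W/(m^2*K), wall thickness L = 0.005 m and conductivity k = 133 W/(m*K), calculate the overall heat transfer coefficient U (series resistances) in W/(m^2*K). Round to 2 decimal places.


1/U = 1/h1 + L/k + 1/h2
1/U = 1/824 + 0.005/133 + 1/856
1/U = 0.0012135922 + 3.7594e-05 + 0.0011682243
1/U = 0.0024194105
U = 413.32 W/(m^2*K)


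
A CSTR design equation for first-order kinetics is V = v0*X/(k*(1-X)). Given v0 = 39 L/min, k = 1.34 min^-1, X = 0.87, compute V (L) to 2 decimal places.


V = v0 * X / (k * (1 - X))
V = 39 * 0.87 / (1.34 * (1 - 0.87))
V = 33.93 / (1.34 * 0.13)
V = 33.93 / 0.1742
V = 194.78 L


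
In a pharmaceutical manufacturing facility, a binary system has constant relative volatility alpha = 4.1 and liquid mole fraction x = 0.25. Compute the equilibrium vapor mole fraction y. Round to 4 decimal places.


y = alpha*x / (1 + (alpha-1)*x)
y = 4.1*0.25 / (1 + (4.1-1)*0.25)
y = 1.025 / (1 + 0.775)
y = 1.025 / 1.775
y = 0.5775


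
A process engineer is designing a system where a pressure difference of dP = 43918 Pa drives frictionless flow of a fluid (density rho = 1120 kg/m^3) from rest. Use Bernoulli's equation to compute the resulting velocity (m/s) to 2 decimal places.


v = sqrt(2*dP/rho)
v = sqrt(2*43918/1120)
v = sqrt(78.425)
v = 8.86 m/s


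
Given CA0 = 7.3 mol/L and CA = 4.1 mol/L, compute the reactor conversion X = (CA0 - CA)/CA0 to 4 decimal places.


X = (CA0 - CA) / CA0
X = (7.3 - 4.1) / 7.3
X = 3.2 / 7.3
X = 0.4384


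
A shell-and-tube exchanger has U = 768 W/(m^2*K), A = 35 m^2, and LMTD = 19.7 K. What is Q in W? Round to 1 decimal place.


Q = U * A * LMTD
Q = 768 * 35 * 19.7
Q = 529536.0 W


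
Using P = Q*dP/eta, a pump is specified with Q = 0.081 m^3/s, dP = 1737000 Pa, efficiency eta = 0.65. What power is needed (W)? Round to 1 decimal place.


P = Q * dP / eta
P = 0.081 * 1737000 / 0.65
P = 140697.0 / 0.65
P = 216456.9 W


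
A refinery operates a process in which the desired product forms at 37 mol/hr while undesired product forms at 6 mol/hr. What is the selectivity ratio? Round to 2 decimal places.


S = desired product rate / undesired product rate
S = 37 / 6
S = 6.17


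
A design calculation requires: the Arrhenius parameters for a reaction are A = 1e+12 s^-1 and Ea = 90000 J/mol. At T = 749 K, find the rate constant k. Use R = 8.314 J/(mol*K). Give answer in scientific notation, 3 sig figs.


k = A * exp(-Ea/(R*T))
k = 1e+12 * exp(-90000 / (8.314 * 749))
k = 1e+12 * exp(-14.452756)
k = 5.29e+05
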